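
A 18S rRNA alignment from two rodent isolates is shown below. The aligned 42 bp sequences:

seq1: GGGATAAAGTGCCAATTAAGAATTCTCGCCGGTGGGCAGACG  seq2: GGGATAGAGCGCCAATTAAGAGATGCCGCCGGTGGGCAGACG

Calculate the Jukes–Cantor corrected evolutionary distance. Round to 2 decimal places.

0.16

The sequences differ at 6 of 42 sites (7, 10, 22, 23, 25, 26), so p = 6/42 ≈ 0.142857.
d = −(3/4) ln(1 − 4p/3) = −0.75 ln(1 − 0.190476) = −0.75 ln(0.809524)
  = −0.75 × (-0.211309) = 0.158482 substitutions/site.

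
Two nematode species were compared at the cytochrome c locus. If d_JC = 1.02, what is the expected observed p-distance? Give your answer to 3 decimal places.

0.558

p = (3/4)(1 − e^(−4d/3)) = 0.75 × (1 − e^(-1.36)) = 0.75 × (1 − 0.256661) = 0.557504.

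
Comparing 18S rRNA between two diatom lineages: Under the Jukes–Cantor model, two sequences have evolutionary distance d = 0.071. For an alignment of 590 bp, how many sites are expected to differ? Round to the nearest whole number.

Invert JC69: p = (3/4)(1 − e^(−4d/3)) = 0.75 × (1 − e^(-0.094667)) = 0.75 × (1 − 0.909676) = 0.067743.
Expected differing sites = pL ≈ 0.067743 × 590 = 39.96837 ≈ 40.

40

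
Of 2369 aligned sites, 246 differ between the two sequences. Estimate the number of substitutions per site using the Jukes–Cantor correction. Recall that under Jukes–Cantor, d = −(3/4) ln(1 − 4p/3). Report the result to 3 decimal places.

0.112

p = 246/2369 ≈ 0.103841.
d = −(3/4) ln(1 − 4p/3) = −0.75 ln(1 − 0.138455) = −0.75 ln(0.861545)
  = −0.75 × (-0.149028) = 0.111771 substitutions/site.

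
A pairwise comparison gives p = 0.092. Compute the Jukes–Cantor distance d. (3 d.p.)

d = −(3/4) ln(1 − 4p/3) = −0.75 ln(1 − 0.122667) = −0.75 ln(0.877333)
  = −0.75 × (-0.130869) = 0.098152 substitutions/site.

0.098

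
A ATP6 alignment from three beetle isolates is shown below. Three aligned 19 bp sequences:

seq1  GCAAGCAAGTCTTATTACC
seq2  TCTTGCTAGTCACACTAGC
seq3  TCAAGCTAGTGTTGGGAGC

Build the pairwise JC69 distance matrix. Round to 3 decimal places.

seq1–seq2: 8/19 sites differ → p ≈ 0.421053, d = −0.75 ln(1 − 0.561404) = 0.618132 ≈ 0.618.
seq1–seq3: 7/19 sites differ → p ≈ 0.368421, d = −0.75 ln(1 − 0.491228) = 0.506816 ≈ 0.507.
seq2–seq3: 8/19 sites differ → p ≈ 0.421053, d = −0.75 ln(1 − 0.561404) = 0.618132 ≈ 0.618.

d(seq1,seq2) = 0.618, d(seq1,seq3) = 0.507, d(seq2,seq3) = 0.618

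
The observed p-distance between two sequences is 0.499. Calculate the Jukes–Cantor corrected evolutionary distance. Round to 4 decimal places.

0.8210

d = −(3/4) ln(1 − 4p/3) = −0.75 ln(1 − 0.665333) = −0.75 ln(0.334667)
  = −0.75 × (-1.094619) = 0.820964 substitutions/site.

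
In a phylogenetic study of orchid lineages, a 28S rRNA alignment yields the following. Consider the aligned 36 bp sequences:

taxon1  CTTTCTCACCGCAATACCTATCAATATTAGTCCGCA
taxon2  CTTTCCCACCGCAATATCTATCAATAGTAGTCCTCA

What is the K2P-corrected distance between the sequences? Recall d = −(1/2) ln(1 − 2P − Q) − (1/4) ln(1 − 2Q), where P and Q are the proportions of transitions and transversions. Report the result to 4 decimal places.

0.1206

Of 36 sites, 2 differences are transitions and 2 are transversions, so P = 2/36 ≈ 0.055556 and Q = 2/36 ≈ 0.055556.
Under the Kimura two-parameter model, d = −½ ln(1 − 2P − Q) − ¼ ln(1 − 2Q).
1 − 2P − Q = 0.833332, giving −½ ln(0.833332) = 0.091162.
1 − 2Q = 0.888888, giving −¼ ln(0.888888) = 0.029446.
d = 0.091162 + 0.029446 = 0.120608.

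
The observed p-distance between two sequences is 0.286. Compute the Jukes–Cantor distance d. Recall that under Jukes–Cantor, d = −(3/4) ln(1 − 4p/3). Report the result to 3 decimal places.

0.360

d = −(3/4) ln(1 − 4p/3) = −0.75 ln(1 − 0.381333) = −0.75 ln(0.618667)
  = −0.75 × (-0.480188) = 0.360141 substitutions/site.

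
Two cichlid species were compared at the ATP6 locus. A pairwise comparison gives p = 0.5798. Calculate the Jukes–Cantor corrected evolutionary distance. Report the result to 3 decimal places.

1.112

d = −(3/4) ln(1 − 4p/3) = −0.75 ln(1 − 0.773067) = −0.75 ln(0.226933)
  = −0.75 × (-1.483100) = 1.112325 substitutions/site.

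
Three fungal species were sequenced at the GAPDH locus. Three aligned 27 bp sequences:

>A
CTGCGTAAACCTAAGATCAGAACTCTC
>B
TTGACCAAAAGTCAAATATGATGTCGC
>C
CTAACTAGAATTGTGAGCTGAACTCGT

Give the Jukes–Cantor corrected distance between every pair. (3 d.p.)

d(A,B) = 0.770, d(A,C) = 0.673, d(B,C) = 0.770

A–B: 13/27 sites differ → p ≈ 0.481481, d = −0.75 ln(1 − 0.641975) = 0.770364 ≈ 0.770.
A–C: 12/27 sites differ → p ≈ 0.444444, d = −0.75 ln(1 − 0.592592) = 0.673455 ≈ 0.673.
B–C: 13/27 sites differ → p ≈ 0.481481, d = −0.75 ln(1 − 0.641975) = 0.770364 ≈ 0.770.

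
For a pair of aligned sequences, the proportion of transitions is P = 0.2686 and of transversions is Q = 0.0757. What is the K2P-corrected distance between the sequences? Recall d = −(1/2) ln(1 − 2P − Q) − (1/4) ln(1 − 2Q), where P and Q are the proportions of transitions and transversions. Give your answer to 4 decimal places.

Under the Kimura two-parameter model, d = −½ ln(1 − 2P − Q) − ¼ ln(1 − 2Q).
1 − 2P − Q = 0.3871, giving −½ ln(0.3871) = 0.474536.
1 − 2Q = 0.8486, giving −¼ ln(0.8486) = 0.041042.
d = 0.474536 + 0.041042 = 0.515578.

0.5156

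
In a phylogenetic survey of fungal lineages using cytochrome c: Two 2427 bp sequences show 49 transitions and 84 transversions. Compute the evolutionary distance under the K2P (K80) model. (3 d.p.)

0.057

P = 49/2427 ≈ 0.02019 and Q = 84/2427 ≈ 0.034611.
Under the Kimura two-parameter model, d = −½ ln(1 − 2P − Q) − ¼ ln(1 − 2Q).
1 − 2P − Q = 0.925009, giving −½ ln(0.925009) = 0.038976.
1 − 2Q = 0.930778, giving −¼ ln(0.930778) = 0.017934.
d = 0.038976 + 0.017934 = 0.056910.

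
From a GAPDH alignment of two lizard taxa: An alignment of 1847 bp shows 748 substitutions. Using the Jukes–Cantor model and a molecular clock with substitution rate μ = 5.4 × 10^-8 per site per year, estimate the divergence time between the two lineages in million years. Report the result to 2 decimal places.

5.39

p = 748/1847 ≈ 0.404981.
d = −(3/4) ln(1 − 4p/3) = −0.75 ln(1 − 0.539975) = −0.75 ln(0.460025)
  = −0.75 × (-0.776474) = 0.582356 substitutions/site.
Under a molecular clock d = 2μt, so t = d/(2μ) = 0.582356 / (2 × 5.4 × 10^-8) = 5.39 million years.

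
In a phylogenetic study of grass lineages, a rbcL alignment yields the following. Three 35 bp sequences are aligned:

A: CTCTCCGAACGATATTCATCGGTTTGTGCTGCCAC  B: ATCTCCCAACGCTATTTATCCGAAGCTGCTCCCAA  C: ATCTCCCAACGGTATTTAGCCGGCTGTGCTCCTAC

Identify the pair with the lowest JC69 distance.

A–B: 11/35 differ, p = 0.314, d = 0.407.
A–C: 10/35 differ, p = 0.286, d = 0.360.
B–C: 8/35 differ, p = 0.229, d = 0.273.
The smallest distance is between B and C.

B and C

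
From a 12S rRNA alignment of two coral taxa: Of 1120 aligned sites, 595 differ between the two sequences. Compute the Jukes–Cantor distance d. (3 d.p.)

p = 595/1120 = 0.53125.
d = −(3/4) ln(1 − 4p/3) = −0.75 ln(1 − 0.708333) = −0.75 ln(0.291667)
  = −0.75 × (-1.232143) = 0.924107 substitutions/site.

0.924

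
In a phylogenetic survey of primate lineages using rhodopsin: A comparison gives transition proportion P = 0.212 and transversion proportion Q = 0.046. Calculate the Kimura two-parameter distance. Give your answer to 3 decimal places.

Under the Kimura two-parameter model, d = −½ ln(1 − 2P − Q) − ¼ ln(1 − 2Q).
1 − 2P − Q = 0.53, giving −½ ln(0.53) = 0.317439.
1 − 2Q = 0.908, giving −¼ ln(0.908) = 0.024128.
d = 0.317439 + 0.024128 = 0.341567.

0.342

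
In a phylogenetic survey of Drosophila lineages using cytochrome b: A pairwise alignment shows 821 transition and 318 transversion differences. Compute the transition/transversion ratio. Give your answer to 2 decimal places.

2.58

R = 821/318 = 2.581761… ≈ 2.58 (to 2 d.p.).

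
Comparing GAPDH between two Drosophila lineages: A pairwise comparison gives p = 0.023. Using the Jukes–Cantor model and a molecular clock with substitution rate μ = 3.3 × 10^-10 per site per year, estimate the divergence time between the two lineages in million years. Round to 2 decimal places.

35.39

d = −(3/4) ln(1 − 4p/3) = −0.75 ln(1 − 0.030667) = −0.75 ln(0.969333)
  = −0.75 × (-0.031147) = 0.023360 substitutions/site.
Under a molecular clock d = 2μt, so t = d/(2μ) = 0.023360 / (2 × 3.3 × 10^-10) = 35.39 million years.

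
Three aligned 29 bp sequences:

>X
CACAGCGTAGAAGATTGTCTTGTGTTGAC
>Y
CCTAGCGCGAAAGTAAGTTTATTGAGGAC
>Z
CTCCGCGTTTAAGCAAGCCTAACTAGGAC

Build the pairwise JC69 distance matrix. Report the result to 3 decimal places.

d(X,Y) = 0.683, d(X,Z) = 0.774, d(Y,Z) = 0.602

X–Y: 13/29 sites differ → p ≈ 0.448276, d = −0.75 ln(1 − 0.597701) = 0.682920 ≈ 0.683.
X–Z: 14/29 sites differ → p ≈ 0.482759, d = −0.75 ln(1 − 0.643679) = 0.773942 ≈ 0.774.
Y–Z: 12/29 sites differ → p ≈ 0.413793, d = −0.75 ln(1 − 0.551724) = 0.601760 ≈ 0.602.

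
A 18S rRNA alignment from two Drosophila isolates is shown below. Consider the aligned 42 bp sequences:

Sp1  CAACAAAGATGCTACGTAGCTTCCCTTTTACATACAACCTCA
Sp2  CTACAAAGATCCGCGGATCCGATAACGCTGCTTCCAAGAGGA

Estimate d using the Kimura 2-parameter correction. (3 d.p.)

1.103

Of 42 sites, 4 differences are transitions and 19 are transversions, so P = 4/42 ≈ 0.095238 and Q = 19/42 ≈ 0.452381.
Under the Kimura two-parameter model, d = −½ ln(1 − 2P − Q) − ¼ ln(1 − 2Q).
1 − 2P − Q = 0.357143, giving −½ ln(0.357143) = 0.514810.
1 − 2Q = 0.095238, giving −¼ ln(0.095238) = 0.587844.
d = 0.514810 + 0.587844 = 1.102654.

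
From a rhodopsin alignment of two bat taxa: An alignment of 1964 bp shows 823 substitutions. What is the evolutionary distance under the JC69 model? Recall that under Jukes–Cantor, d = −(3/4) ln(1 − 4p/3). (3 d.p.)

0.614

p = 823/1964 ≈ 0.419043.
d = −(3/4) ln(1 − 4p/3) = −0.75 ln(1 − 0.558724) = −0.75 ln(0.441276)
  = −0.75 × (-0.818085) = 0.613564 substitutions/site.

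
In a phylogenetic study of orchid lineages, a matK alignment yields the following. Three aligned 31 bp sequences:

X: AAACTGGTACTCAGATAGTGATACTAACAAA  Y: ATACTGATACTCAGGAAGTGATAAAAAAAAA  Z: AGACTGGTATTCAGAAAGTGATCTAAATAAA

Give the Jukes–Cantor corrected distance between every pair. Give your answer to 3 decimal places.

d(X,Y) = 0.269, d(X,Z) = 0.269, d(Y,Z) = 0.269

X–Y: 7/31 sites differ → p ≈ 0.225806, d = −0.75 ln(1 − 0.301075) = 0.268659 ≈ 0.269.
X–Z: 7/31 sites differ → p ≈ 0.225806, d = −0.75 ln(1 − 0.301075) = 0.268659 ≈ 0.269.
Y–Z: 7/31 sites differ → p ≈ 0.225806, d = −0.75 ln(1 − 0.301075) = 0.268659 ≈ 0.269.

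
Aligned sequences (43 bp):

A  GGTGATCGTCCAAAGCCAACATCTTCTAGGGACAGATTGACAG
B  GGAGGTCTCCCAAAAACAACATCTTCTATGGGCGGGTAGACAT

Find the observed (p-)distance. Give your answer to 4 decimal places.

The sequences differ at 12 of 43 positions.
p = 12/43 = 0.279069… ≈ 0.2791 (to 4 d.p.).

0.2791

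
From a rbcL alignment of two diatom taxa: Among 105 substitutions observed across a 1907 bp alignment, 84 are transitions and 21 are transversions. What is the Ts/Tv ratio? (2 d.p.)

4.00

R = 84/21 = 4.00.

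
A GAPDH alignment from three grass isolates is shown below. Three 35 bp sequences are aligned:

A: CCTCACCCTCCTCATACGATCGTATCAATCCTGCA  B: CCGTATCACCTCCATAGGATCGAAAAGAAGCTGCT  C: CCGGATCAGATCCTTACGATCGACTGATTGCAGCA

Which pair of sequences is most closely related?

B and C

A–B: 15/35 differ, p = 0.429, d = 0.635.
A–C: 15/35 differ, p = 0.429, d = 0.635.
B–C: 13/35 differ, p = 0.371, d = 0.513.
The smallest distance is between B and C.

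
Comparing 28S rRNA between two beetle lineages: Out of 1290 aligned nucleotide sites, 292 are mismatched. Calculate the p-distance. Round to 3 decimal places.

p = 292/1290 = 0.226356… ≈ 0.226 (to 3 d.p.).

0.226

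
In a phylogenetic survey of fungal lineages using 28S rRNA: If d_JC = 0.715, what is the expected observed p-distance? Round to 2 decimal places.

p = (3/4)(1 − e^(−4d/3)) = 0.75 × (1 − e^(-0.953333)) = 0.75 × (1 − 0.385454) = 0.460910.

0.46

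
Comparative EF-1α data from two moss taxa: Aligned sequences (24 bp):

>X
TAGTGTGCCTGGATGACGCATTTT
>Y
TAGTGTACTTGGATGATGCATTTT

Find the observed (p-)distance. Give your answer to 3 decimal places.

The sequences differ at 3 of 24 positions (sites 7, 9, 17).
p = 3/24 = 0.125.

0.125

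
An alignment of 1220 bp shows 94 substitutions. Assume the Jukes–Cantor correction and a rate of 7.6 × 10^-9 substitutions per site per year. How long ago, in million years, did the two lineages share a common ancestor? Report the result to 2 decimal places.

5.35

p = 94/1220 ≈ 0.077049.
d = −(3/4) ln(1 − 4p/3) = −0.75 ln(1 − 0.102732) = −0.75 ln(0.897268)
  = −0.75 × (-0.108401) = 0.081301 substitutions/site.
Under a molecular clock d = 2μt, so t = d/(2μ) = 0.081301 / (2 × 7.6 × 10^-9) = 5.35 million years.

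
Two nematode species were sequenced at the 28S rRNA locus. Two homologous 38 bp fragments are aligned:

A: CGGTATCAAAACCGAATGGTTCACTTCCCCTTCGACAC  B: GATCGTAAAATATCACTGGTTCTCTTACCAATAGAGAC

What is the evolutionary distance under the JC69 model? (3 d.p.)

The sequences differ at 17 of 38 sites, so p = 17/38 ≈ 0.447368.
d = −(3/4) ln(1 − 4p/3) = −0.75 ln(1 − 0.596491) = −0.75 ln(0.403509)
  = −0.75 × (-0.907556) = 0.680667 substitutions/site.

0.681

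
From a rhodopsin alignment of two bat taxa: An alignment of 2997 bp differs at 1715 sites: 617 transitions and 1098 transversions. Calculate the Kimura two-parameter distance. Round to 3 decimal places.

P = 617/2997 ≈ 0.205873 and Q = 1098/2997 ≈ 0.366366.
Under the Kimura two-parameter model, d = −½ ln(1 − 2P − Q) − ¼ ln(1 − 2Q).
1 − 2P − Q = 0.221888, giving −½ ln(0.221888) = 0.752791.
1 − 2Q = 0.267268, giving −¼ ln(0.267268) = 0.329876.
d = 0.752791 + 0.329876 = 1.082667.

1.083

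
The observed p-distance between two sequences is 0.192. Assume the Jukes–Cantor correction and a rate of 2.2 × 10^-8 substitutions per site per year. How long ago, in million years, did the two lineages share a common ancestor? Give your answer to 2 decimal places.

d = −(3/4) ln(1 − 4p/3) = −0.75 ln(1 − 0.256) = −0.75 ln(0.744)
  = −0.75 × (-0.295714) = 0.221786 substitutions/site.
Under a molecular clock d = 2μt, so t = d/(2μ) = 0.221786 / (2 × 2.2 × 10^-8) = 5.04 million years.

5.04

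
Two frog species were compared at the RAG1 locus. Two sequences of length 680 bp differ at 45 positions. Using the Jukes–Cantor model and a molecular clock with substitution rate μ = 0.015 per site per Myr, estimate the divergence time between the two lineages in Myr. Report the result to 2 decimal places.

2.31

p = 45/680 ≈ 0.066176.
d = −(3/4) ln(1 − 4p/3) = −0.75 ln(1 − 0.088235) = −0.75 ln(0.911765)
  = −0.75 × (-0.092373) = 0.069280 substitutions/site.
Under a molecular clock d = 2μt, so t = d/(2μ) = 0.069280 / (2 × 0.015) = 2.31 Myr.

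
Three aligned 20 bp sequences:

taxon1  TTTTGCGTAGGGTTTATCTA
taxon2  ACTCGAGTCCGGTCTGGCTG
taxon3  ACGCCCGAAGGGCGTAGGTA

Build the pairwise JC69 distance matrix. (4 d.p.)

taxon1–taxon2: 10/20 sites differ → p = 0.5, d = −0.75 ln(1 − 0.666667) = 0.823960 ≈ 0.8240.
taxon1–taxon3: 10/20 sites differ → p = 0.5, d = −0.75 ln(1 − 0.666667) = 0.823960 ≈ 0.8240.
taxon2–taxon3: 11/20 sites differ → p = 0.55, d = −0.75 ln(1 − 0.733333) = 0.991316 ≈ 0.9913.

d(taxon1,taxon2) = 0.8240, d(taxon1,taxon3) = 0.8240, d(taxon2,taxon3) = 0.9913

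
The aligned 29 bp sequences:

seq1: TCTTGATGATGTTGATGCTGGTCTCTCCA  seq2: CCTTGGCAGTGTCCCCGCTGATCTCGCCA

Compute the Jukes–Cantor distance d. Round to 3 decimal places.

The sequences differ at 11 of 29 sites, so p = 11/29 ≈ 0.37931.
d = −(3/4) ln(1 − 4p/3) = −0.75 ln(1 − 0.505747) = −0.75 ln(0.494253)
  = −0.75 × (-0.704708) = 0.528531 substitutions/site.

0.529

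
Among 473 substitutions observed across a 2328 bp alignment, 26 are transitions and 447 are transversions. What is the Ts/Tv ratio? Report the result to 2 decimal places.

0.06

R = 26/447 = 0.058165… ≈ 0.06 (to 2 d.p.).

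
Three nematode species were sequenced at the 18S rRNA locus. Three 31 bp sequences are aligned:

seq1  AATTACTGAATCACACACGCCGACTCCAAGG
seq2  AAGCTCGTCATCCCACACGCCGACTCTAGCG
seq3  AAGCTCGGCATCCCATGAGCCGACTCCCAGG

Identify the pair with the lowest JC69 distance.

seq1–seq2: 10/31 differ, p = 0.323, d = 0.422.
seq1–seq3: 10/31 differ, p = 0.323, d = 0.422.
seq2–seq3: 8/31 differ, p = 0.258, d = 0.316.
The smallest distance is between seq2 and seq3.

seq2 and seq3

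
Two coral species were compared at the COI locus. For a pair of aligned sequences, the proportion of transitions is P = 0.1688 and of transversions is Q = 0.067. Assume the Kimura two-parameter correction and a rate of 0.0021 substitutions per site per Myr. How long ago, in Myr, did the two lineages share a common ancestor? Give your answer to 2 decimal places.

70.29

Under the Kimura two-parameter model, d = −½ ln(1 − 2P − Q) − ¼ ln(1 − 2Q).
1 − 2P − Q = 0.5954, giving −½ ln(0.5954) = 0.259261.
1 − 2Q = 0.866, giving −¼ ln(0.866) = 0.035968.
d = 0.259261 + 0.035968 = 0.295229.
Under a molecular clock d = 2μt, so t = d/(2μ) = 0.295229 / (2 × 0.0021) = 70.29 Myr.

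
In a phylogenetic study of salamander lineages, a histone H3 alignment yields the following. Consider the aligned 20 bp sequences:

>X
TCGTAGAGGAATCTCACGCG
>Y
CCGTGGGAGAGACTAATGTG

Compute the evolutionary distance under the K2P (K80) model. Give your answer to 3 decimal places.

Of 20 sites, 7 differences are transitions and 2 are transversions, so P = 7/20 = 0.35 and Q = 2/20 = 0.1.
Under the Kimura two-parameter model, d = −½ ln(1 − 2P − Q) − ¼ ln(1 − 2Q).
1 − 2P − Q = 0.2, giving −½ ln(0.2) = 0.804719.
1 − 2Q = 0.8, giving −¼ ln(0.8) = 0.055786.
d = 0.804719 + 0.055786 = 0.860505.

0.861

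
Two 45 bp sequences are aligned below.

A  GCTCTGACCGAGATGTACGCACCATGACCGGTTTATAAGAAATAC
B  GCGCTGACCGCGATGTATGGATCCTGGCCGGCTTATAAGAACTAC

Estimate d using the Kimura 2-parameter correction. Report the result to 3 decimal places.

0.233

Of 45 sites, 4 differences are transitions and 5 are transversions, so P = 4/45 ≈ 0.088889 and Q = 5/45 ≈ 0.111111.
Under the Kimura two-parameter model, d = −½ ln(1 − 2P − Q) − ¼ ln(1 − 2Q).
1 − 2P − Q = 0.711111, giving −½ ln(0.711111) = 0.170463.
1 − 2Q = 0.777778, giving −¼ ln(0.777778) = 0.062829.
d = 0.170463 + 0.062829 = 0.233292.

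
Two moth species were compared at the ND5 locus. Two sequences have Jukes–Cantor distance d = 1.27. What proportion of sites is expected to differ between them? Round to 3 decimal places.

0.612

p = (3/4)(1 − e^(−4d/3)) = 0.75 × (1 − e^(-1.693333)) = 0.75 × (1 − 0.183906) = 0.612071.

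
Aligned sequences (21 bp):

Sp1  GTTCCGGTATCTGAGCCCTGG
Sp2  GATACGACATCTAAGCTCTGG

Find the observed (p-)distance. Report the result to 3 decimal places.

0.286

The sequences differ at 6 of 21 positions (sites 2, 4, 7, 8, 13, 17).
p = 6/21 = 0.285714… ≈ 0.286 (to 3 d.p.).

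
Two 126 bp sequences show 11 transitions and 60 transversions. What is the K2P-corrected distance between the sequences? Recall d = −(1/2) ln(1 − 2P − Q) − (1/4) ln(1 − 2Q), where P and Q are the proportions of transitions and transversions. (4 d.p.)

1.2872

P = 11/126 ≈ 0.087302 and Q = 60/126 ≈ 0.47619.
Under the Kimura two-parameter model, d = −½ ln(1 − 2P − Q) − ¼ ln(1 − 2Q).
1 − 2P − Q = 0.349206, giving −½ ln(0.349206) = 0.526047.
1 − 2Q = 0.04762, giving −¼ ln(0.04762) = 0.761126.
d = 0.526047 + 0.761126 = 1.287173.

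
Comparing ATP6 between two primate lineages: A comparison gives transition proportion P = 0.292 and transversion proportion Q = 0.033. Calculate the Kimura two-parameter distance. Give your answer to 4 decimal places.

Under the Kimura two-parameter model, d = −½ ln(1 − 2P − Q) − ¼ ln(1 − 2Q).
1 − 2P − Q = 0.383, giving −½ ln(0.383) = 0.479860.
1 − 2Q = 0.934, giving −¼ ln(0.934) = 0.017070.
d = 0.479860 + 0.017070 = 0.496930.

0.4969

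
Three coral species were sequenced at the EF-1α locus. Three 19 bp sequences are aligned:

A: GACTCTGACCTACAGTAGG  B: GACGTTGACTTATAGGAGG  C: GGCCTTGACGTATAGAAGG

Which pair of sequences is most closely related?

A–B: 5/19 differ, p = 0.263, d = 0.324.
A–C: 6/19 differ, p = 0.316, d = 0.410.
B–C: 4/19 differ, p = 0.211, d = 0.247.
The smallest distance is between B and C.

B and C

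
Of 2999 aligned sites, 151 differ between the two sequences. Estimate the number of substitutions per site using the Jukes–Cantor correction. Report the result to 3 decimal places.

p = 151/2999 ≈ 0.05035.
d = −(3/4) ln(1 − 4p/3) = −0.75 ln(1 − 0.067133) = −0.75 ln(0.932867)
  = −0.75 × (-0.069493) = 0.052120 substitutions/site.

0.052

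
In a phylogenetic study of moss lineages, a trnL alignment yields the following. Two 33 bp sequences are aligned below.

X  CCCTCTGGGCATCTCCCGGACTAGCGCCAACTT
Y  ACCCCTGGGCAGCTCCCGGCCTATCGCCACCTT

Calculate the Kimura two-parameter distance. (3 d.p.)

0.209

Of 33 sites, 1 differences are transitions and 5 are transversions, so P = 1/33 ≈ 0.030303 and Q = 5/33 ≈ 0.151515.
Under the Kimura two-parameter model, d = −½ ln(1 − 2P − Q) − ¼ ln(1 − 2Q).
1 − 2P − Q = 0.787879, giving −½ ln(0.787879) = 0.119205.
1 − 2Q = 0.69697, giving −¼ ln(0.69697) = 0.090253.
d = 0.119205 + 0.090253 = 0.209458.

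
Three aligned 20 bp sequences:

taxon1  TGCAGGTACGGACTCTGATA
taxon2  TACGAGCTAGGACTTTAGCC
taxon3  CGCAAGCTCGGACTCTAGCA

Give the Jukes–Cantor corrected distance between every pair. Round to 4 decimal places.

taxon1–taxon2: 11/20 sites differ → p = 0.55, d = −0.75 ln(1 − 0.733333) = 0.991316 ≈ 0.9913.
taxon1–taxon3: 7/20 sites differ → p = 0.35, d = −0.75 ln(1 − 0.466667) = 0.471457 ≈ 0.4715.
taxon2–taxon3: 6/20 sites differ → p = 0.3, d = −0.75 ln(1 − 0.4) = 0.383119 ≈ 0.3831.

d(taxon1,taxon2) = 0.9913, d(taxon1,taxon3) = 0.4715, d(taxon2,taxon3) = 0.3831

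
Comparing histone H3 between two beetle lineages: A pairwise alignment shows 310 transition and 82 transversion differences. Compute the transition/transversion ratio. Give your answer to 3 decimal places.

3.780

R = 310/82 = 3.780487… ≈ 3.780 (to 3 d.p.).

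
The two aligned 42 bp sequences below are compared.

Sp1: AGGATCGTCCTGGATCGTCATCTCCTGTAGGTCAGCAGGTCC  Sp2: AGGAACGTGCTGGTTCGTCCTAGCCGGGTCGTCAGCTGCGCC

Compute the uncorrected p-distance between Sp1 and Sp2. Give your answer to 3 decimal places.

0.310

The sequences differ at 13 of 42 positions.
p = 13/42 = 0.309523… ≈ 0.310 (to 3 d.p.).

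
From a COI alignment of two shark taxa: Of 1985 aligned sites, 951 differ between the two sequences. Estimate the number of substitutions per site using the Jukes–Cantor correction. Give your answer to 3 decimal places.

p = 951/1985 ≈ 0.479093.
d = −(3/4) ln(1 − 4p/3) = −0.75 ln(1 − 0.638791) = −0.75 ln(0.361209)
  = −0.75 × (-1.018299) = 0.763724 substitutions/site.

0.764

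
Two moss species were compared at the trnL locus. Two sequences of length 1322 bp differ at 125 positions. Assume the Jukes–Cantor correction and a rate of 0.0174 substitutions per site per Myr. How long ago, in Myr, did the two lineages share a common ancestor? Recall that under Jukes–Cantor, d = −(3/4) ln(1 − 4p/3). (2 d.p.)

p = 125/1322 ≈ 0.094554.
d = −(3/4) ln(1 − 4p/3) = −0.75 ln(1 − 0.126072) = −0.75 ln(0.873928)
  = −0.75 × (-0.134757) = 0.101068 substitutions/site.
Under a molecular clock d = 2μt, so t = d/(2μ) = 0.101068 / (2 × 0.0174) = 2.90 Myr.

2.90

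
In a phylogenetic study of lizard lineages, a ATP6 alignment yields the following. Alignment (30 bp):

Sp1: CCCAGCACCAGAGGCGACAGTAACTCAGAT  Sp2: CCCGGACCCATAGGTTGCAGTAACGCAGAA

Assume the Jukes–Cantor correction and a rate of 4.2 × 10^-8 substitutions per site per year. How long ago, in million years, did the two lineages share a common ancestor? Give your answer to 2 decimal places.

4.56

The sequences differ at 9 of 30 sites (4, 6, 7, 11, 15, 16, 17, 25, 30), so p = 9/30 = 0.3.
d = −(3/4) ln(1 − 4p/3) = −0.75 ln(1 − 0.4) = −0.75 ln(0.6)
  = −0.75 × (-0.510826) = 0.383120 substitutions/site.
Under a molecular clock d = 2μt, so t = d/(2μ) = 0.383120 / (2 × 4.2 × 10^-8) = 4.56 million years.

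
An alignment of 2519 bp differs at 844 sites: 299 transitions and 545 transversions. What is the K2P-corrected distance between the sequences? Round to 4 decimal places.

0.4441

P = 299/2519 ≈ 0.118698 and Q = 545/2519 ≈ 0.216356.
Under the Kimura two-parameter model, d = −½ ln(1 − 2P − Q) − ¼ ln(1 − 2Q).
1 − 2P − Q = 0.546248, giving −½ ln(0.546248) = 0.302341.
1 − 2Q = 0.567288, giving −¼ ln(0.567288) = 0.141722.
d = 0.302341 + 0.141722 = 0.444063.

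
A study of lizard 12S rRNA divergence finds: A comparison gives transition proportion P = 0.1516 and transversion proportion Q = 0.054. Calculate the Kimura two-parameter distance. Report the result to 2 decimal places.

0.25

Under the Kimura two-parameter model, d = −½ ln(1 − 2P − Q) − ¼ ln(1 − 2Q).
1 − 2P − Q = 0.6428, giving −½ ln(0.6428) = 0.220961.
1 − 2Q = 0.892, giving −¼ ln(0.892) = 0.028572.
d = 0.220961 + 0.028572 = 0.249533.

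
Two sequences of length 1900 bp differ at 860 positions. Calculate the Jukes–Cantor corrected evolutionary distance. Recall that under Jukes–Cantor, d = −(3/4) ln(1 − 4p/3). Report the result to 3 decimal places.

0.694

p = 860/1900 ≈ 0.452632.
d = −(3/4) ln(1 − 4p/3) = −0.75 ln(1 − 0.603509) = −0.75 ln(0.396491)
  = −0.75 × (-0.925102) = 0.693827 substitutions/site.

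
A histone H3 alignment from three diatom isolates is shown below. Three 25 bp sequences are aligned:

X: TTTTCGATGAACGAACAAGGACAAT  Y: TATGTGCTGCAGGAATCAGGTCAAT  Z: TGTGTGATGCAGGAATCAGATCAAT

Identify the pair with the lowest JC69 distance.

Y and Z

X–Y: 9/25 differ, p = 0.360, d = 0.490.
X–Z: 9/25 differ, p = 0.360, d = 0.490.
Y–Z: 3/25 differ, p = 0.120, d = 0.131.
The smallest distance is between Y and Z.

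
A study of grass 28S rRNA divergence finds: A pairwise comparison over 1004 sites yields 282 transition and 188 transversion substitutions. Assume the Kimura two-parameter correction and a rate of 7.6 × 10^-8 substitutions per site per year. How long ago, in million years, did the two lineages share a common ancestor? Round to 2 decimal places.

P = 282/1004 ≈ 0.280876 and Q = 188/1004 ≈ 0.187251.
Under the Kimura two-parameter model, d = −½ ln(1 − 2P − Q) − ¼ ln(1 − 2Q).
1 − 2P − Q = 0.250997, giving −½ ln(0.250997) = 0.691157.
1 − 2Q = 0.625498, giving −¼ ln(0.625498) = 0.117302.
d = 0.691157 + 0.117302 = 0.808459.
Under a molecular clock d = 2μt, so t = d/(2μ) = 0.808459 / (2 × 7.6 × 10^-8) = 5.32 million years.

5.32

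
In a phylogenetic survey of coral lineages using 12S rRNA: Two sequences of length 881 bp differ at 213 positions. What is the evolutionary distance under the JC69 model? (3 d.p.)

p = 213/881 ≈ 0.241771.
d = −(3/4) ln(1 − 4p/3) = −0.75 ln(1 − 0.322361) = −0.75 ln(0.677639)
  = −0.75 × (-0.389141) = 0.291856 substitutions/site.

0.292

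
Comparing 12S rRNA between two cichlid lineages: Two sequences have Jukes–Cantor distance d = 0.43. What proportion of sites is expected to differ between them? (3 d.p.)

p = (3/4)(1 − e^(−4d/3)) = 0.75 × (1 − e^(-0.573333)) = 0.75 × (1 − 0.563644) = 0.327267.

0.327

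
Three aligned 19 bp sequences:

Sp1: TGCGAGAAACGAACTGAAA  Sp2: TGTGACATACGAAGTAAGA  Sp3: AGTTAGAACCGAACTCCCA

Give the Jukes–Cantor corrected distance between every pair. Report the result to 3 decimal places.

Sp1–Sp2: 6/19 sites differ → p ≈ 0.315789, d = −0.75 ln(1 − 0.421052) = 0.409907 ≈ 0.410.
Sp1–Sp3: 7/19 sites differ → p ≈ 0.368421, d = −0.75 ln(1 − 0.491228) = 0.506816 ≈ 0.507.
Sp2–Sp3: 9/19 sites differ → p ≈ 0.473684, d = −0.75 ln(1 − 0.631579) = 0.748897 ≈ 0.749.

d(Sp1,Sp2) = 0.410, d(Sp1,Sp3) = 0.507, d(Sp2,Sp3) = 0.749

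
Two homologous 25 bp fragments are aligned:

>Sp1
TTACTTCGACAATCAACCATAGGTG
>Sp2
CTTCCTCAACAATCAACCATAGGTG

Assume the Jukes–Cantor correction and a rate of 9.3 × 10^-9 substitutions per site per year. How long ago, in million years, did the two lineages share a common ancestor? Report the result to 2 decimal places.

The sequences differ at 4 of 25 sites (1, 3, 5, 8), so p = 4/25 = 0.16.
d = −(3/4) ln(1 − 4p/3) = −0.75 ln(1 − 0.213333) = −0.75 ln(0.786667)
  = −0.75 × (-0.239950) = 0.179963 substitutions/site.
Under a molecular clock d = 2μt, so t = d/(2μ) = 0.179963 / (2 × 9.3 × 10^-9) = 9.68 million years.

9.68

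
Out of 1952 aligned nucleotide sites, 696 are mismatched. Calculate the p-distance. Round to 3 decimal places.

0.357

p = 696/1952 = 0.356557… ≈ 0.357 (to 3 d.p.).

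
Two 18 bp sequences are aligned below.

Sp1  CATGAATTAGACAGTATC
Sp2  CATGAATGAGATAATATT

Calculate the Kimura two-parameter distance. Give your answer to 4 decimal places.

Of 18 sites, 3 differences are transitions and 1 are transversions, so P = 3/18 ≈ 0.166667 and Q = 1/18 ≈ 0.055556.
Under the Kimura two-parameter model, d = −½ ln(1 − 2P − Q) − ¼ ln(1 − 2Q).
1 − 2P − Q = 0.61111, giving −½ ln(0.61111) = 0.246239.
1 − 2Q = 0.888888, giving −¼ ln(0.888888) = 0.029446.
d = 0.246239 + 0.029446 = 0.275685.

0.2757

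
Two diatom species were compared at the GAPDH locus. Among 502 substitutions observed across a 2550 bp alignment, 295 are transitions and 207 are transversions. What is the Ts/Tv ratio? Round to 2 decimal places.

R = 295/207 = 1.425120… ≈ 1.43 (to 2 d.p.).

1.43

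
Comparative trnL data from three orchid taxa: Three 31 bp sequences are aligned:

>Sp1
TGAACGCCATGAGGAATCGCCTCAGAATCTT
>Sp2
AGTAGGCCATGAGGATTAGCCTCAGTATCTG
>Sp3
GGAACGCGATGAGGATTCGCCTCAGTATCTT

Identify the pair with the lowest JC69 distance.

Sp1 and Sp3

Sp1–Sp2: 7/31 differ, p = 0.226, d = 0.269.
Sp1–Sp3: 4/31 differ, p = 0.129, d = 0.142.
Sp2–Sp3: 6/31 differ, p = 0.194, d = 0.224.
The smallest distance is between Sp1 and Sp3.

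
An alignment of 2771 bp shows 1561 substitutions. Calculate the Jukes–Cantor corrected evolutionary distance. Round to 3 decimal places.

1.043

p = 1561/2771 ≈ 0.563335.
d = −(3/4) ln(1 − 4p/3) = −0.75 ln(1 − 0.751113) = −0.75 ln(0.248887)
  = −0.75 × (-1.390756) = 1.043067 substitutions/site.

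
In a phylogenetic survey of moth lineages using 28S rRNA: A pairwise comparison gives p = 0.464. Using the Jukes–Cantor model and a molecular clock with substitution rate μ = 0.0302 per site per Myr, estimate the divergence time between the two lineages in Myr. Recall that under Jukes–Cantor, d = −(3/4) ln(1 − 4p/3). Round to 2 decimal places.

d = −(3/4) ln(1 − 4p/3) = −0.75 ln(1 − 0.618667) = −0.75 ln(0.381333)
  = −0.75 × (-0.964082) = 0.723062 substitutions/site.
Under a molecular clock d = 2μt, so t = d/(2μ) = 0.723062 / (2 × 0.0302) = 11.97 Myr.

11.97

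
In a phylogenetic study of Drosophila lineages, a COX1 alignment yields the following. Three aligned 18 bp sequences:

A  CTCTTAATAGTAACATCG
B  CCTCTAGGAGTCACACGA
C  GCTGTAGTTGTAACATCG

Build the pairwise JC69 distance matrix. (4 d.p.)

d(A,B) = 0.8240, d(A,C) = 0.4408, d(B,C) = 0.6735

A–B: 9/18 sites differ → p = 0.5, d = −0.75 ln(1 − 0.666667) = 0.823960 ≈ 0.8240.
A–C: 6/18 sites differ → p ≈ 0.333333, d = −0.75 ln(1 − 0.444444) = 0.440839 ≈ 0.4408.
B–C: 8/18 sites differ → p ≈ 0.444444, d = −0.75 ln(1 − 0.592592) = 0.673455 ≈ 0.6735.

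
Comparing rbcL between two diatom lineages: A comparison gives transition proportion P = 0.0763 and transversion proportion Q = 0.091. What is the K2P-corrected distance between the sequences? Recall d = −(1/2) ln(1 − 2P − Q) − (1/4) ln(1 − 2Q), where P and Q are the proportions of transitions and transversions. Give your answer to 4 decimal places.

Under the Kimura two-parameter model, d = −½ ln(1 − 2P − Q) − ¼ ln(1 − 2Q).
1 − 2P − Q = 0.7564, giving −½ ln(0.7564) = 0.139592.
1 − 2Q = 0.818, giving −¼ ln(0.818) = 0.050223.
d = 0.139592 + 0.050223 = 0.189815.

0.1898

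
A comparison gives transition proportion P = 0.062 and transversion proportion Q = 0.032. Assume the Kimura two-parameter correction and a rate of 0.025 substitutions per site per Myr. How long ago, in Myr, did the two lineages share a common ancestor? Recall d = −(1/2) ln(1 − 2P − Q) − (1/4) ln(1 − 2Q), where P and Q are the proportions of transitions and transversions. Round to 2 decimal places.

Under the Kimura two-parameter model, d = −½ ln(1 − 2P − Q) − ¼ ln(1 − 2Q).
1 − 2P − Q = 0.844, giving −½ ln(0.844) = 0.084801.
1 − 2Q = 0.936, giving −¼ ln(0.936) = 0.016535.
d = 0.084801 + 0.016535 = 0.101336.
Under a molecular clock d = 2μt, so t = d/(2μ) = 0.101336 / (2 × 0.025) = 2.03 Myr.

2.03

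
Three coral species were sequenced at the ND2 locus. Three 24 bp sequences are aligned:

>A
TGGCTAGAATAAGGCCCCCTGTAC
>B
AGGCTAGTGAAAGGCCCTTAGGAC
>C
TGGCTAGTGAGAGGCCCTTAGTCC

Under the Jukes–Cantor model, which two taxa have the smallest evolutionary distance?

A–B: 8/24 differ, p = 0.333, d = 0.441.
A–C: 8/24 differ, p = 0.333, d = 0.441.
B–C: 4/24 differ, p = 0.167, d = 0.188.
The smallest distance is between B and C.

B and C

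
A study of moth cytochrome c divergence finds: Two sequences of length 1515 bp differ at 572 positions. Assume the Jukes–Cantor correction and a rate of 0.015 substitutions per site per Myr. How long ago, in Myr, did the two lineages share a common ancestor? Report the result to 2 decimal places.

p = 572/1515 ≈ 0.377558.
d = −(3/4) ln(1 − 4p/3) = −0.75 ln(1 − 0.503411) = −0.75 ln(0.496589)
  = −0.75 × (-0.699993) = 0.524995 substitutions/site.
Under a molecular clock d = 2μt, so t = d/(2μ) = 0.524995 / (2 × 0.015) = 17.50 Myr.

17.50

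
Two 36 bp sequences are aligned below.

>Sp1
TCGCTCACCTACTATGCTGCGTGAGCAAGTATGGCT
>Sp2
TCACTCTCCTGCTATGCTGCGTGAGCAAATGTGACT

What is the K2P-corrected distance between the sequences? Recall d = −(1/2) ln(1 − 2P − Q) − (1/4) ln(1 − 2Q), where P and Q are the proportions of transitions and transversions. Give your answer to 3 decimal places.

Of 36 sites, 5 differences are transitions and 1 are transversions, so P = 5/36 ≈ 0.138889 and Q = 1/36 ≈ 0.027778.
Under the Kimura two-parameter model, d = −½ ln(1 − 2P − Q) − ¼ ln(1 − 2Q).
1 − 2P − Q = 0.694444, giving −½ ln(0.694444) = 0.182322.
1 − 2Q = 0.944444, giving −¼ ln(0.944444) = 0.014290.
d = 0.182322 + 0.014290 = 0.196612.

0.197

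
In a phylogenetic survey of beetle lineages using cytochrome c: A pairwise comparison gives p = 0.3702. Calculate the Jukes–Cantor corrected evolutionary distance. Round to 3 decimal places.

d = −(3/4) ln(1 − 4p/3) = −0.75 ln(1 − 0.4936) = −0.75 ln(0.5064)
  = −0.75 × (-0.680428) = 0.510321 substitutions/site.

0.510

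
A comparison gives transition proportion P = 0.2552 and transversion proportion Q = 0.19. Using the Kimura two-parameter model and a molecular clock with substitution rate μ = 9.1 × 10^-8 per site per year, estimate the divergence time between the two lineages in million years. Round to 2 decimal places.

Under the Kimura two-parameter model, d = −½ ln(1 − 2P − Q) − ¼ ln(1 − 2Q).
1 − 2P − Q = 0.2996, giving −½ ln(0.2996) = 0.602654.
1 − 2Q = 0.62, giving −¼ ln(0.62) = 0.119509.
d = 0.602654 + 0.119509 = 0.722163.
Under a molecular clock d = 2μt, so t = d/(2μ) = 0.722163 / (2 × 9.1 × 10^-8) = 3.97 million years.

3.97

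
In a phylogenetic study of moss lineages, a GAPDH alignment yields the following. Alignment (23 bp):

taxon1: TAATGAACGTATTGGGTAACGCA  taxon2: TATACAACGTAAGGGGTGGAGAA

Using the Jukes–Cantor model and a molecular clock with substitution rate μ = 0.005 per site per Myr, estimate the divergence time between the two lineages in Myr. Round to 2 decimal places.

The sequences differ at 9 of 23 sites (3, 4, 5, 12, 13, 18, 19, 20, 22), so p = 9/23 ≈ 0.391304.
d = −(3/4) ln(1 − 4p/3) = −0.75 ln(1 − 0.521739) = −0.75 ln(0.478261)
  = −0.75 × (-0.737599) = 0.553199 substitutions/site.
Under a molecular clock d = 2μt, so t = d/(2μ) = 0.553199 / (2 × 0.005) = 55.32 Myr.

55.32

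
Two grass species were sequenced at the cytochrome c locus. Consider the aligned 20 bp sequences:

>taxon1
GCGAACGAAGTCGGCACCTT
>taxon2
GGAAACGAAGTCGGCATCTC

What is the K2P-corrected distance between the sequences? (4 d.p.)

0.2417

Of 20 sites, 3 differences are transitions and 1 are transversions, so P = 3/20 = 0.15 and Q = 1/20 = 0.05.
Under the Kimura two-parameter model, d = −½ ln(1 − 2P − Q) − ¼ ln(1 − 2Q).
1 − 2P − Q = 0.65, giving −½ ln(0.65) = 0.215391.
1 − 2Q = 0.9, giving −¼ ln(0.9) = 0.026340.
d = 0.215391 + 0.026340 = 0.241731.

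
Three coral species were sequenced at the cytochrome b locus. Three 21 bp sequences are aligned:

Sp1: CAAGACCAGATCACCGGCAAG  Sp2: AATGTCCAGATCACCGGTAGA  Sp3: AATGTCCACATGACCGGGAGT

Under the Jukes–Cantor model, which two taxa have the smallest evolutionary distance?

Sp2 and Sp3

Sp1–Sp2: 6/21 differ, p = 0.286, d = 0.360.
Sp1–Sp3: 8/21 differ, p = 0.381, d = 0.532.
Sp2–Sp3: 4/21 differ, p = 0.190, d = 0.220.
The smallest distance is between Sp2 and Sp3.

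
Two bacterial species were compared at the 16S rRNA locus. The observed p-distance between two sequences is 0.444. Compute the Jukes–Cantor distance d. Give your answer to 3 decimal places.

0.672

d = −(3/4) ln(1 − 4p/3) = −0.75 ln(1 − 0.592) = −0.75 ln(0.408)
  = −0.75 × (-0.896488) = 0.672366 substitutions/site.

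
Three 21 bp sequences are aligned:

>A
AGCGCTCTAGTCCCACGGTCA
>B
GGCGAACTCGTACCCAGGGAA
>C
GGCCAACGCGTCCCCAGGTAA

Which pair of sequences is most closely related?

A–B: 9/21 differ, p = 0.429, d = 0.635.
A–C: 9/21 differ, p = 0.429, d = 0.635.
B–C: 4/21 differ, p = 0.190, d = 0.220.
The smallest distance is between B and C.

B and C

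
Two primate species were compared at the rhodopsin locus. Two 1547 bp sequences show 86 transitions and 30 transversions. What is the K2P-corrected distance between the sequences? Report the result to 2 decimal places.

P = 86/1547 ≈ 0.055591 and Q = 30/1547 ≈ 0.019392.
Under the Kimura two-parameter model, d = −½ ln(1 − 2P − Q) − ¼ ln(1 − 2Q).
1 − 2P − Q = 0.869426, giving −½ ln(0.869426) = 0.069961.
1 − 2Q = 0.961216, giving −¼ ln(0.961216) = 0.009889.
d = 0.069961 + 0.009889 = 0.079850.

0.08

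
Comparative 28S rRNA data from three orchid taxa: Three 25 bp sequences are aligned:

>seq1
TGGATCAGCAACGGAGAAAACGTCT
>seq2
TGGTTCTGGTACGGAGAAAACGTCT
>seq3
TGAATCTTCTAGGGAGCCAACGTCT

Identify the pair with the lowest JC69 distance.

seq1 and seq2

seq1–seq2: 4/25 differ, p = 0.160, d = 0.180.
seq1–seq3: 7/25 differ, p = 0.280, d = 0.351.
seq2–seq3: 7/25 differ, p = 0.280, d = 0.351.
The smallest distance is between seq1 and seq2.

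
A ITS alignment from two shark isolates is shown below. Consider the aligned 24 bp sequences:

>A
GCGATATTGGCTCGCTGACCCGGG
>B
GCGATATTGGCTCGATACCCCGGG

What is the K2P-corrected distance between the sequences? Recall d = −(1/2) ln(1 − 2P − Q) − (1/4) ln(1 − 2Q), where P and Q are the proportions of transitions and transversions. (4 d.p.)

Of 24 sites, 1 differences are transitions and 2 are transversions, so P = 1/24 ≈ 0.041667 and Q = 2/24 ≈ 0.083333.
Under the Kimura two-parameter model, d = −½ ln(1 − 2P − Q) − ¼ ln(1 − 2Q).
1 − 2P − Q = 0.833333, giving −½ ln(0.833333) = 0.091161.
1 − 2Q = 0.833334, giving −¼ ln(0.833334) = 0.045580.
d = 0.091161 + 0.045580 = 0.136741.

0.1367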